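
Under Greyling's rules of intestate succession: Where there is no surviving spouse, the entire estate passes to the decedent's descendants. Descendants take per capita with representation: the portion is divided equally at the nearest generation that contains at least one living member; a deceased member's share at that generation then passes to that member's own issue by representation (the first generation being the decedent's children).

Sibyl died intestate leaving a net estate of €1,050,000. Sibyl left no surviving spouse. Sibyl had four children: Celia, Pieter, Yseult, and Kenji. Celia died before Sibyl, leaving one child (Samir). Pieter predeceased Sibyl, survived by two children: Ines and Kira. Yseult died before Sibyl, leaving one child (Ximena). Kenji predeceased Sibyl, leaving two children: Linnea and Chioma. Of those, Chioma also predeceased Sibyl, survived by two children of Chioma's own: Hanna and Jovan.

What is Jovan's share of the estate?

The entire €1,050,000 passes to the descendants.
No child survives, so the initial division is made at the grandchildren's generation.
That amount (€1,050,000) is divided into 6 shares of €175,000: Samir, Ines, Kira, Ximena, and Linnea each take €175,000; Chioma's €175,000 share passes to Chioma's issue.
Chioma's share (€175,000) is divided into 2 shares of €87,500: Hanna and Jovan each take €87,500.

Jovan receives €87,500.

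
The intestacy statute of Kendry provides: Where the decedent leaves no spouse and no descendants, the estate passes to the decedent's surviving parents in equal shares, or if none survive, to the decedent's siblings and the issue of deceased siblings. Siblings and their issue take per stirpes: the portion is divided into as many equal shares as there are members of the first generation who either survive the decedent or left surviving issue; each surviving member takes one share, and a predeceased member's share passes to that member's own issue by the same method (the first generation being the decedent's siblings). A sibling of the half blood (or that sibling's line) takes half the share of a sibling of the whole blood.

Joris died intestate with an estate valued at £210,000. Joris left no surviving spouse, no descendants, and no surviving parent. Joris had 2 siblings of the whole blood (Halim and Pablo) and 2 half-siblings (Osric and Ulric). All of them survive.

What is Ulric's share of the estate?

The entire £210,000 passes to the siblings and their issue.
Counting each half-blood sibling's line as half a unit, there are 3 units in £210,000, so one unit is £70,000. Whole-blood lines (Halim and Pablo) take £70,000 each; half-blood lines (Osric and Ulric) take £35,000 each.

Ulric receives £35,000.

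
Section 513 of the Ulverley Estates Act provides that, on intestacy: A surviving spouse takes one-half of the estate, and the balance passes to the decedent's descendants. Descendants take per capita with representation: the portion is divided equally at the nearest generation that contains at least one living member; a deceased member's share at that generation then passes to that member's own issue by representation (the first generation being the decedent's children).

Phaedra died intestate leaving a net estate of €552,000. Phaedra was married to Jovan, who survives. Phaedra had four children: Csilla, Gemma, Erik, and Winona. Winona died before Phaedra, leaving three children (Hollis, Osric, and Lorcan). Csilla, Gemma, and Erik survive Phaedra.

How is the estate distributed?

Jovan: €276,000; Csilla: €69,000; Gemma: €69,000; Erik: €69,000; Hollis: €23,000; Osric: €23,000; Lorcan: €23,000

Jovan takes one-half of €552,000 = €276,000. The remaining €276,000 passes to the descendants.
The descendants' portion (€276,000) is divided into 4 shares of €69,000: Csilla, Gemma, and Erik each take €69,000; Winona's €69,000 share passes to Winona's issue.
Winona's share (€69,000) is divided into 3 shares of €23,000: Hollis, Osric, and Lorcan each take €23,000.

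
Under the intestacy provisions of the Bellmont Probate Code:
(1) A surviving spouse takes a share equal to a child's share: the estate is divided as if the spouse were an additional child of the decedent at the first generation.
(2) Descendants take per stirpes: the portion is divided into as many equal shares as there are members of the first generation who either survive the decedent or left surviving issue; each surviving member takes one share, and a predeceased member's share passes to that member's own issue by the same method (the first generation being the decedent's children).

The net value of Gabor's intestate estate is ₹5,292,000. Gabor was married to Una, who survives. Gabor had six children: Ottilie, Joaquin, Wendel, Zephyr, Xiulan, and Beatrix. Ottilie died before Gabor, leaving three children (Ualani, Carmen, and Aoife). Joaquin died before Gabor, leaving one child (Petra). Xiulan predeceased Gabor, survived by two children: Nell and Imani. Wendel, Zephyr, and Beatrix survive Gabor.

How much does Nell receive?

Nell receives ₹378,000.

The spouse counts as an additional share at the children's level, so there are 7 primary shares of ₹756,000. Una takes one such share (₹756,000).
The children's combined portion (₹4,536,000) is divided into 6 shares of ₹756,000: Wendel, Zephyr, and Beatrix each take ₹756,000; Ottilie's ₹756,000 share passes to Ottilie's issue; Joaquin's ₹756,000 share passes to Joaquin's issue; Xiulan's ₹756,000 share passes to Xiulan's issue.
Ottilie's share (₹756,000) is divided into 3 shares of ₹252,000: Ualani, Carmen, and Aoife each take ₹252,000.
Joaquin's share (₹756,000) passes entirely to Petra.
Xiulan's share (₹756,000) is divided into 2 shares of ₹378,000: Nell and Imani each take ₹378,000.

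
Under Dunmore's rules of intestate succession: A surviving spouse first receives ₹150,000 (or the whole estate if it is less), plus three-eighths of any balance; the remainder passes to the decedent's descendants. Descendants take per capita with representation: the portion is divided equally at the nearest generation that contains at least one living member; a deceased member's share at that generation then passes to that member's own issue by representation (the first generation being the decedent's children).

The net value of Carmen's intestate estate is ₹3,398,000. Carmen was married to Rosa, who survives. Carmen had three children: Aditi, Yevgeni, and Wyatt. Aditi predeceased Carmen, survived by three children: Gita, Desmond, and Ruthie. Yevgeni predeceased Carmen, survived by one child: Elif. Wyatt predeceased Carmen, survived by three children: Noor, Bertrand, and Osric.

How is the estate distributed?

Rosa: ₹1,368,000; Gita: ₹290,000; Desmond: ₹290,000; Ruthie: ₹290,000; Elif: ₹290,000; Noor: ₹290,000; Bertrand: ₹290,000; Osric: ₹290,000

Rosa first takes ₹150,000, leaving a balance of ₹3,248,000. Rosa then takes three-eighths of the balance (₹1,218,000), for a total of ₹1,368,000. The remaining ₹2,030,000 passes to the descendants.
No child survives, so the initial division is made at the grandchildren's generation.
The descendants' portion (₹2,030,000) is divided into 7 shares of ₹290,000: Gita, Desmond, Ruthie, Elif, Noor, Bertrand, and Osric each take ₹290,000.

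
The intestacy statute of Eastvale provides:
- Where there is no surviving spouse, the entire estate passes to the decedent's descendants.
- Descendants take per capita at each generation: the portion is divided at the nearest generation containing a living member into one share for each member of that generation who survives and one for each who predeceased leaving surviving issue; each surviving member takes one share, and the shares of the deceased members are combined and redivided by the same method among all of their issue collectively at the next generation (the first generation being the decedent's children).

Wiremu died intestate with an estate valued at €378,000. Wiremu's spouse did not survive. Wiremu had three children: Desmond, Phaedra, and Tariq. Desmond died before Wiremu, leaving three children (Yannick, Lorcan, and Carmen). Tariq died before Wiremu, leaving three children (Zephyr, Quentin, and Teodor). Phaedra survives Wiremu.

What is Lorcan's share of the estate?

The entire €378,000 passes to the descendants.
That amount (€378,000) is divided at the children's generation into 3 shares of €126,000. Phaedra takes €126,000. The 2 shares of the deceased (Desmond and Tariq) are combined into a pool of €252,000.
That pool (€252,000) is divided at the grandchildren's generation equally among Yannick, Lorcan, Carmen, Zephyr, Quentin, and Teodor: €42,000 each.

Lorcan receives €42,000.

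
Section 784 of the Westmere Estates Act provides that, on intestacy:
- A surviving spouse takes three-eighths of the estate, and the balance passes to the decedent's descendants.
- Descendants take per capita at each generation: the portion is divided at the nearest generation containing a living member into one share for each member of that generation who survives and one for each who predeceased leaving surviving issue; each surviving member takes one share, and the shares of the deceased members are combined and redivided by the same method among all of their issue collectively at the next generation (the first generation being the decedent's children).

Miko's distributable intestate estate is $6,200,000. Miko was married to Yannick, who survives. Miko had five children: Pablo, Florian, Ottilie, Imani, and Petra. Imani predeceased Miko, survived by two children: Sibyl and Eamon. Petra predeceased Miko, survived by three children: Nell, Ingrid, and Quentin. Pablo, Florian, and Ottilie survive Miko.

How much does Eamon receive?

Eamon receives $310,000.

Yannick takes three-eighths of $6,200,000 = $2,325,000. The remaining $3,875,000 passes to the descendants.
The descendants' portion ($3,875,000) is divided at the children's generation into 5 shares of $775,000. Pablo, Florian, and Ottilie each take $775,000. The 2 shares of the deceased (Imani and Petra) are combined into a pool of $1,550,000.
That pool ($1,550,000) is divided at the grandchildren's generation equally among Sibyl, Eamon, Nell, Ingrid, and Quentin: $310,000 each.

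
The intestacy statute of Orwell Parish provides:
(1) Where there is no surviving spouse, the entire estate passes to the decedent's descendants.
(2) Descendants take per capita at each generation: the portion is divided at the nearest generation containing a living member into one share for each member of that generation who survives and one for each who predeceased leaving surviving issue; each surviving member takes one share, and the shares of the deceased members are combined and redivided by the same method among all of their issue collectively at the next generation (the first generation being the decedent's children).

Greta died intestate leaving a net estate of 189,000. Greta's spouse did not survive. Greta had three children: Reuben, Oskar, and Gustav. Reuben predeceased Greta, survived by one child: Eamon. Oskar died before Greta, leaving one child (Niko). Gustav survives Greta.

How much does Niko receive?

Niko receives 63,000.

The entire 189,000 passes to the descendants.
That amount (189,000) is divided at the children's generation into 3 shares of 63,000. Gustav takes 63,000. The 2 shares of the deceased (Reuben and Oskar) are combined into a pool of 126,000.
That pool (126,000) is divided at the grandchildren's generation equally among Eamon and Niko: 63,000 each.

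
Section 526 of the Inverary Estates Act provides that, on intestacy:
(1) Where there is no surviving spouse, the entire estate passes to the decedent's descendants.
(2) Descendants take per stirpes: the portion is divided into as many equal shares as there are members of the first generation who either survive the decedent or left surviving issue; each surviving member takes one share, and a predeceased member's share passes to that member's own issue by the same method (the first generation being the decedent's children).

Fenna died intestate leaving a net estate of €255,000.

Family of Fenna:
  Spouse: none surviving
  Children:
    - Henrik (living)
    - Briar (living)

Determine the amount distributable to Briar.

The entire €255,000 passes to the descendants.
That amount (€255,000) is divided into 2 shares of €127,500: Henrik and Briar each take €127,500.

Briar receives €127,500.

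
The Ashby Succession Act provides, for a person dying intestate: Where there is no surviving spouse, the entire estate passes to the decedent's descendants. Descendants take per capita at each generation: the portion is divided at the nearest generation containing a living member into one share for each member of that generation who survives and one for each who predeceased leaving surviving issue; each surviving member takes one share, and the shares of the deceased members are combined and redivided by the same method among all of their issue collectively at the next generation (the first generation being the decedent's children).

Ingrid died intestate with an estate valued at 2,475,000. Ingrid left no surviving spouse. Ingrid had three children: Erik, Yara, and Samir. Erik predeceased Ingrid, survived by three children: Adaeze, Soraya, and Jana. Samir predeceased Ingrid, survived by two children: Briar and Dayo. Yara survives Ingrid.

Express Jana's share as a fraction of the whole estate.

The entire 2,475,000 passes to the descendants.
That amount (2,475,000) is divided at the children's generation into 3 shares of 825,000. Yara takes 825,000. The 2 shares of the deceased (Erik and Samir) are combined into a pool of 1,650,000.
That pool (1,650,000) is divided at the grandchildren's generation equally among Adaeze, Soraya, Jana, Briar, and Dayo: 330,000 each.

Jana receives 2/15 of the estate.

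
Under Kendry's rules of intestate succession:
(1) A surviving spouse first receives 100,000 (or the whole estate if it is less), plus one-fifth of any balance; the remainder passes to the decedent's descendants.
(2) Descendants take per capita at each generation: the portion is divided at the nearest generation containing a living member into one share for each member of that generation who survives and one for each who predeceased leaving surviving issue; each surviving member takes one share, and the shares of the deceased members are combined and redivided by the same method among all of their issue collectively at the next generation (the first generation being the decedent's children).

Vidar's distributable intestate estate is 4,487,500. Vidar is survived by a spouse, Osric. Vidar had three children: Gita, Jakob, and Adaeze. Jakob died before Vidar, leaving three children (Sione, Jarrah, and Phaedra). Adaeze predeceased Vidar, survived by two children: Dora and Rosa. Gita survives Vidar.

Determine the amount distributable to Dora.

Osric first takes 100,000, leaving a balance of 4,387,500. Osric then takes one-fifth of the balance (877,500), for a total of 977,500. The remaining 3,510,000 passes to the descendants.
The descendants' portion (3,510,000) is divided at the children's generation into 3 shares of 1,170,000. Gita takes 1,170,000. The 2 shares of the deceased (Jakob and Adaeze) are combined into a pool of 2,340,000.
That pool (2,340,000) is divided at the grandchildren's generation equally among Sione, Jarrah, Phaedra, Dora, and Rosa: 468,000 each.

Dora receives 468,000.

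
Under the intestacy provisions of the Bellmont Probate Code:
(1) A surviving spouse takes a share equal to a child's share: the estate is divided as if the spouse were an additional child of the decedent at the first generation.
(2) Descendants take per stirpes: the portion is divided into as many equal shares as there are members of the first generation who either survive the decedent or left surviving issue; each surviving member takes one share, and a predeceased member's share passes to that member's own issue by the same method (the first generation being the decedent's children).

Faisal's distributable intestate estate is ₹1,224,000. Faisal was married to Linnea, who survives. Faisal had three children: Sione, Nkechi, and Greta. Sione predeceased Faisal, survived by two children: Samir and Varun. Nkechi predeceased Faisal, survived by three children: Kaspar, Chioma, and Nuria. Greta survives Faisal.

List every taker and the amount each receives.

Linnea: ₹306,000; Samir: ₹153,000; Varun: ₹153,000; Kaspar: ₹102,000; Chioma: ₹102,000; Nuria: ₹102,000; Greta: ₹306,000

The spouse counts as an additional share at the children's level, so there are 4 primary shares of ₹306,000. Linnea takes one such share (₹306,000).
The children's combined portion (₹918,000) is divided into 3 shares of ₹306,000: Greta takes ₹306,000; Sione's ₹306,000 share passes to Sione's issue; Nkechi's ₹306,000 share passes to Nkechi's issue.
Sione's share (₹306,000) is divided into 2 shares of ₹153,000: Samir and Varun each take ₹153,000.
Nkechi's share (₹306,000) is divided into 3 shares of ₹102,000: Kaspar, Chioma, and Nuria each take ₹102,000.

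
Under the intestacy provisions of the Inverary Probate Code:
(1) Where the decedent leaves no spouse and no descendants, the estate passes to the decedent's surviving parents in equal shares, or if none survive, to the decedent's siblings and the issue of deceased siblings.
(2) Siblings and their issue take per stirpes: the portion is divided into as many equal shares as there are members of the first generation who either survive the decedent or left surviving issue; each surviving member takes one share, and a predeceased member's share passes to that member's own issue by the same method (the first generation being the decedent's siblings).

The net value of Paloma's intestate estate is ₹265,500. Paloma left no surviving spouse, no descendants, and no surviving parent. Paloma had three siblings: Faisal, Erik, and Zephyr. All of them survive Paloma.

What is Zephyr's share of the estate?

The entire ₹265,500 passes to the siblings and their issue.
That amount (₹265,500) is divided into 3 shares of ₹88,500: Faisal, Erik, and Zephyr each take ₹88,500.

Zephyr receives ₹88,500.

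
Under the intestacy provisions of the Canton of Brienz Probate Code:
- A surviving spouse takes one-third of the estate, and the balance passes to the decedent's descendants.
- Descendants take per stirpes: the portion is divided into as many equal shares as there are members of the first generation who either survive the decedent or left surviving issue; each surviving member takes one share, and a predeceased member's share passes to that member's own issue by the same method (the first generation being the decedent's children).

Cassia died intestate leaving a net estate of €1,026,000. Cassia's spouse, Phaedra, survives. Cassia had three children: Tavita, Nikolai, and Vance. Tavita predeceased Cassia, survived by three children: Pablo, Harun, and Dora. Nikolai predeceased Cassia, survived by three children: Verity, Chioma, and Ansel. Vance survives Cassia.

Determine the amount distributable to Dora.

Dora receives €76,000.

Phaedra takes one-third of €1,026,000 = €342,000. The remaining €684,000 passes to the descendants.
The descendants' portion (€684,000) is divided into 3 shares of €228,000: Vance takes €228,000; Tavita's €228,000 share passes to Tavita's issue; Nikolai's €228,000 share passes to Nikolai's issue.
Tavita's share (€228,000) is divided into 3 shares of €76,000: Pablo, Harun, and Dora each take €76,000.
Nikolai's share (€228,000) is divided into 3 shares of €76,000: Verity, Chioma, and Ansel each take €76,000.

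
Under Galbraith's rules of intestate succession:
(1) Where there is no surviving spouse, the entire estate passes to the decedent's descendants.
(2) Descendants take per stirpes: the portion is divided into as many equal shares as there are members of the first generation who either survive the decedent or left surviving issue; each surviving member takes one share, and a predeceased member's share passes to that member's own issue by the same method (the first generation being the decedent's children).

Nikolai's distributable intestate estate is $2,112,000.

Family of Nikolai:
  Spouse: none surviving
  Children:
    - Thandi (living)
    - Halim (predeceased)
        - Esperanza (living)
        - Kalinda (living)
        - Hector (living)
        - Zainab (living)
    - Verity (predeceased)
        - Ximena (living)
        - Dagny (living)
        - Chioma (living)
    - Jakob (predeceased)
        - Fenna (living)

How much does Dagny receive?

The entire $2,112,000 passes to the descendants.
That amount ($2,112,000) is divided into 4 shares of $528,000: Thandi takes $528,000; Halim's $528,000 share passes to Halim's issue; Verity's $528,000 share passes to Verity's issue; Jakob's $528,000 share passes to Jakob's issue.
Halim's share ($528,000) is divided into 4 shares of $132,000: Esperanza, Kalinda, Hector, and Zainab each take $132,000.
Verity's share ($528,000) is divided into 3 shares of $176,000: Ximena, Dagny, and Chioma each take $176,000.
Jakob's share ($528,000) passes entirely to Fenna.

Dagny receives $176,000.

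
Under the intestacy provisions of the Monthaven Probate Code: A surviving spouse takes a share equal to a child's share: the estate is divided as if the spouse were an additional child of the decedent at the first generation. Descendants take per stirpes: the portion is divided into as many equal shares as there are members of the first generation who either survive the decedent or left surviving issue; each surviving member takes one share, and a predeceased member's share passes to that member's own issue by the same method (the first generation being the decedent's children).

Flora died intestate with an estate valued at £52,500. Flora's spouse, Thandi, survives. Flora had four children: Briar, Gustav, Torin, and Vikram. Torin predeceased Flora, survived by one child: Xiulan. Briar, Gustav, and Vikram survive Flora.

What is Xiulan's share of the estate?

Xiulan receives £10,500.

The spouse counts as an additional share at the children's level, so there are 5 primary shares of £10,500. Thandi takes one such share (£10,500).
The children's combined portion (£42,000) is divided into 4 shares of £10,500: Briar, Gustav, and Vikram each take £10,500; Torin's £10,500 share passes to Torin's issue.
Torin's share (£10,500) passes entirely to Xiulan.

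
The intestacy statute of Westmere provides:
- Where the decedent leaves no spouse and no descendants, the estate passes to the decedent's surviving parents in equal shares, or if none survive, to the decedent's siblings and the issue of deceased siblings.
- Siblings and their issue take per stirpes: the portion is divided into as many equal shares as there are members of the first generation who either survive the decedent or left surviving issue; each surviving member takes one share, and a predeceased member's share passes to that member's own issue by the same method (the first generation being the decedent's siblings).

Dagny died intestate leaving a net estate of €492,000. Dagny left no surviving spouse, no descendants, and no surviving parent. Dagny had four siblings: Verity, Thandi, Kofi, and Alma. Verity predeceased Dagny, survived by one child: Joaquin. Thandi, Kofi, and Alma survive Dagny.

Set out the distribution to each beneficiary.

The entire €492,000 passes to the siblings and their issue.
That amount (€492,000) is divided into 4 shares of €123,000: Thandi, Kofi, and Alma each take €123,000; Verity's €123,000 share passes to Verity's issue.
Verity's share (€123,000) passes entirely to Joaquin.

Joaquin: €123,000; Thandi: €123,000; Kofi: €123,000; Alma: €123,000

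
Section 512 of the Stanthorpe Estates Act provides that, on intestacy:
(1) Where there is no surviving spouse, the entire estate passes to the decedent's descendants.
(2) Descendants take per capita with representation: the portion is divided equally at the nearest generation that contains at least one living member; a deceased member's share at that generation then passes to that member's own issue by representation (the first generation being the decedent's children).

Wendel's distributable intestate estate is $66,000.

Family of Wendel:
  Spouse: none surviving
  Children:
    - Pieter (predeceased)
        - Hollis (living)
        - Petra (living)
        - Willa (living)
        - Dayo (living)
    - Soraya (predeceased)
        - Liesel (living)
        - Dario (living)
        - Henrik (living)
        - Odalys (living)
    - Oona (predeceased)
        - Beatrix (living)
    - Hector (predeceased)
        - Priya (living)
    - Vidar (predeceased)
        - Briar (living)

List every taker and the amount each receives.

The entire $66,000 passes to the descendants.
No child survives, so the initial division is made at the grandchildren's generation.
That amount ($66,000) is divided into 11 shares of $6,000: Hollis, Petra, Willa, Dayo, Liesel, Dario, Henrik, Odalys, Beatrix, Priya, and Briar each take $6,000.

Hollis: $6,000; Petra: $6,000; Willa: $6,000; Dayo: $6,000; Liesel: $6,000; Dario: $6,000; Henrik: $6,000; Odalys: $6,000; Beatrix: $6,000; Priya: $6,000; Briar: $6,000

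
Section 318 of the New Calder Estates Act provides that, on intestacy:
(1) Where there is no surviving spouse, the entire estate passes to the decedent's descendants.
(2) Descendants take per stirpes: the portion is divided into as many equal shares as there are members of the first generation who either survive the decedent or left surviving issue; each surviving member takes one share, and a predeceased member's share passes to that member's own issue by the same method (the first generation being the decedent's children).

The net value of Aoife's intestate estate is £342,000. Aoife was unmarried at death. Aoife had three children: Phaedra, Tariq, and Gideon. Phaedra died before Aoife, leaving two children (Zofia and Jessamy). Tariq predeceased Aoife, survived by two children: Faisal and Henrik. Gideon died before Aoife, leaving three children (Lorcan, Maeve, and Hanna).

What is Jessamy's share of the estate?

Jessamy receives £57,000.

The entire £342,000 passes to the descendants.
That amount (£342,000) is divided into 3 shares of £114,000: Phaedra's £114,000 share passes to Phaedra's issue; Tariq's £114,000 share passes to Tariq's issue; Gideon's £114,000 share passes to Gideon's issue.
Phaedra's share (£114,000) is divided into 2 shares of £57,000: Zofia and Jessamy each take £57,000.
Tariq's share (£114,000) is divided into 2 shares of £57,000: Faisal and Henrik each take £57,000.
Gideon's share (£114,000) is divided into 3 shares of £38,000: Lorcan, Maeve, and Hanna each take £38,000.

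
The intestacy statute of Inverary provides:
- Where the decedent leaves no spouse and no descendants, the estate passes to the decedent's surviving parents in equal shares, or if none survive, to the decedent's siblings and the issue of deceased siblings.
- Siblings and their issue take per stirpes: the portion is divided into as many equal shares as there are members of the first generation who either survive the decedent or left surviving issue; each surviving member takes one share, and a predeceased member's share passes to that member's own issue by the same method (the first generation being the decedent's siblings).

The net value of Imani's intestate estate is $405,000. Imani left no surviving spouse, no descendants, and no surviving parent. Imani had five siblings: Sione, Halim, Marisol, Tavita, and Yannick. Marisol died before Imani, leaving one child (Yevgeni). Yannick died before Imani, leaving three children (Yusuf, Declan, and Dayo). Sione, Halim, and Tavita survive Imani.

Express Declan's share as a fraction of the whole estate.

The entire $405,000 passes to the siblings and their issue.
That amount ($405,000) is divided into 5 shares of $81,000: Sione, Halim, and Tavita each take $81,000; Marisol's $81,000 share passes to Marisol's issue; Yannick's $81,000 share passes to Yannick's issue.
Marisol's share ($81,000) passes entirely to Yevgeni.
Yannick's share ($81,000) is divided into 3 shares of $27,000: Yusuf, Declan, and Dayo each take $27,000.

Declan receives 1/15 of the estate.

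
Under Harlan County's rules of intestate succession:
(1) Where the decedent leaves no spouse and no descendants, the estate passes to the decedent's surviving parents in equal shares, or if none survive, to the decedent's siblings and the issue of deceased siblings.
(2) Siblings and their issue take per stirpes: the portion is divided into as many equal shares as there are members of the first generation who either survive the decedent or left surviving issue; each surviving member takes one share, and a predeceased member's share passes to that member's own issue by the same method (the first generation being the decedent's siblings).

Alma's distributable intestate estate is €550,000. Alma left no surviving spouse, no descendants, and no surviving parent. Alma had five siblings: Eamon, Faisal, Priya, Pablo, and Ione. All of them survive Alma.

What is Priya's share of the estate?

Priya receives €110,000.

The entire €550,000 passes to the siblings and their issue.
That amount (€550,000) is divided into 5 shares of €110,000: Eamon, Faisal, Priya, Pablo, and Ione each take €110,000.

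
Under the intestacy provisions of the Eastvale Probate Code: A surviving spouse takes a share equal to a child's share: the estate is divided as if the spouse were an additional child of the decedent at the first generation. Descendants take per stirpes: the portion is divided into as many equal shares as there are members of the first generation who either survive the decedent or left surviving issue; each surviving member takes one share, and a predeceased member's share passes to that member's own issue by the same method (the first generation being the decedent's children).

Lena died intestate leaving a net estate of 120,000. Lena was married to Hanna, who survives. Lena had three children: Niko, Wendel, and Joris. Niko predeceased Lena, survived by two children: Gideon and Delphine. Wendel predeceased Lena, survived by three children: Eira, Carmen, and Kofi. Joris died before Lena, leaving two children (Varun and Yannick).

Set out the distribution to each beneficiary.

The spouse counts as an additional share at the children's level, so there are 4 primary shares of 30,000. Hanna takes one such share (30,000).
The children's combined portion (90,000) is divided into 3 shares of 30,000: Niko's 30,000 share passes to Niko's issue; Wendel's 30,000 share passes to Wendel's issue; Joris's 30,000 share passes to Joris's issue.
Niko's share (30,000) is divided into 2 shares of 15,000: Gideon and Delphine each take 15,000.
Wendel's share (30,000) is divided into 3 shares of 10,000: Eira, Carmen, and Kofi each take 10,000.
Joris's share (30,000) is divided into 2 shares of 15,000: Varun and Yannick each take 15,000.

Hanna: 30,000; Gideon: 15,000; Delphine: 15,000; Eira: 10,000; Carmen: 10,000; Kofi: 10,000; Varun: 15,000; Yannick: 15,000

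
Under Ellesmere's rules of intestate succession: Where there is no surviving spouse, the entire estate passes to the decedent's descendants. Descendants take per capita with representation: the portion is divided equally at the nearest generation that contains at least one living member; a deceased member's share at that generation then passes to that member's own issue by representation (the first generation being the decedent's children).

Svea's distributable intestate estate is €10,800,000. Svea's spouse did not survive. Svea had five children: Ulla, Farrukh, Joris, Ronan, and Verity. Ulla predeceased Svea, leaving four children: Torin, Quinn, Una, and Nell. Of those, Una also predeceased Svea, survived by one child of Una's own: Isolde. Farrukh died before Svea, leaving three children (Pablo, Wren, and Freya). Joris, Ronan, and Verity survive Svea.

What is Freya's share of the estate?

The entire €10,800,000 passes to the descendants.
That amount (€10,800,000) is divided into 5 shares of €2,160,000: Joris, Ronan, and Verity each take €2,160,000; Ulla's €2,160,000 share passes to Ulla's issue; Farrukh's €2,160,000 share passes to Farrukh's issue.
Ulla's share (€2,160,000) is divided into 4 shares of €540,000: Torin, Quinn, and Nell each take €540,000; Una's €540,000 share passes to Una's issue.
Una's share (€540,000) passes entirely to Isolde.
Farrukh's share (€2,160,000) is divided into 3 shares of €720,000: Pablo, Wren, and Freya each take €720,000.

Freya receives €720,000.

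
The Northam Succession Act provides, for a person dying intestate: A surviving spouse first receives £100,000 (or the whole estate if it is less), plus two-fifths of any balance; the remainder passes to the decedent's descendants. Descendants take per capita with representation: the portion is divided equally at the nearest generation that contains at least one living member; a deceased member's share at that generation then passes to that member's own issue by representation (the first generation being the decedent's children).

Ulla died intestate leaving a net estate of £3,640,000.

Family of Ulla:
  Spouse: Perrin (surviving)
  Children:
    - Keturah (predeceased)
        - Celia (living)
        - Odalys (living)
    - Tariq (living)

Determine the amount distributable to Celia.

Perrin first takes £100,000, leaving a balance of £3,540,000. Perrin then takes two-fifths of the balance (£1,416,000), for a total of £1,516,000. The remaining £2,124,000 passes to the descendants.
The descendants' portion (£2,124,000) is divided into 2 shares of £1,062,000: Tariq takes £1,062,000; Keturah's £1,062,000 share passes to Keturah's issue.
Keturah's share (£1,062,000) is divided into 2 shares of £531,000: Celia and Odalys each take £531,000.

Celia receives £531,000.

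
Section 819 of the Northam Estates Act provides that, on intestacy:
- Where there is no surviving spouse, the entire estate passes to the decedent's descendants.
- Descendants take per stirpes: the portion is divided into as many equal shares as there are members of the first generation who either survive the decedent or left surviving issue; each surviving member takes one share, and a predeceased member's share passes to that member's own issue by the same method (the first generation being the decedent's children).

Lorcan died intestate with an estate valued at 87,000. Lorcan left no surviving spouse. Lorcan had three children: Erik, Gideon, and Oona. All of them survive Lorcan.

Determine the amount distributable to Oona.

Oona receives 29,000.

The entire 87,000 passes to the descendants.
That amount (87,000) is divided into 3 shares of 29,000: Erik, Gideon, and Oona each take 29,000.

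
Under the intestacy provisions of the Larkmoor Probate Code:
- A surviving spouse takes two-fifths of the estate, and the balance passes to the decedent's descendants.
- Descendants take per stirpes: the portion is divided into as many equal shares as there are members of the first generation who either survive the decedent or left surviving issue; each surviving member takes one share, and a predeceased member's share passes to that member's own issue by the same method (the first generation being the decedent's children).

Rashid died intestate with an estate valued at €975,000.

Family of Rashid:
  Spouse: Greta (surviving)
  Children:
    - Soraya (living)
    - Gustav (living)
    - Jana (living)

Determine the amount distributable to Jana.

Greta takes two-fifths of €975,000 = €390,000. The remaining €585,000 passes to the descendants.
The descendants' portion (€585,000) is divided into 3 shares of €195,000: Soraya, Gustav, and Jana each take €195,000.

Jana receives €195,000.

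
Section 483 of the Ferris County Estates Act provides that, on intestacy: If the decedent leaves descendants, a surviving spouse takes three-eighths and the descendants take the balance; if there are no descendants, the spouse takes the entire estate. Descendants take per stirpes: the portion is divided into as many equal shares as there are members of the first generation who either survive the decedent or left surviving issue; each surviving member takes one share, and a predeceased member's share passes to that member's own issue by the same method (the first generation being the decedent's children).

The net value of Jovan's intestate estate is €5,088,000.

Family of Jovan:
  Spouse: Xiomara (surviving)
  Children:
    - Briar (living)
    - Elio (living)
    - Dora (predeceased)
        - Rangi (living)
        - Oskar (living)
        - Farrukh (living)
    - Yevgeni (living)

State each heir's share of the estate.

Xiomara takes three-eighths of €5,088,000 = €1,908,000. The remaining €3,180,000 passes to the descendants.
The descendants' portion (€3,180,000) is divided into 4 shares of €795,000: Briar, Elio, and Yevgeni each take €795,000; Dora's €795,000 share passes to Dora's issue.
Dora's share (€795,000) is divided into 3 shares of €265,000: Rangi, Oskar, and Farrukh each take €265,000.

Xiomara: €1,908,000; Briar: €795,000; Elio: €795,000; Rangi: €265,000; Oskar: €265,000; Farrukh: €265,000; Yevgeni: €795,000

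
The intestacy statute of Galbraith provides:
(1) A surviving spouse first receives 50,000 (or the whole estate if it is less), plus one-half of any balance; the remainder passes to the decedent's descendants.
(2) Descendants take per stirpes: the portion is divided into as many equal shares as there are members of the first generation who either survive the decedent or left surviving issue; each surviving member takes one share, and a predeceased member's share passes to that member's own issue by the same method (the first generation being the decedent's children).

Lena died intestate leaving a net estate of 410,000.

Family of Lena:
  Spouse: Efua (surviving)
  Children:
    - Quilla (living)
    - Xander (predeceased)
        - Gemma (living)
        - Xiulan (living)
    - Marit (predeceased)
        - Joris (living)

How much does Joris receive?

Joris receives 60,000.

Efua first takes 50,000, leaving a balance of 360,000. Efua then takes one-half of the balance (180,000), for a total of 230,000. The remaining 180,000 passes to the descendants.
The descendants' portion (180,000) is divided into 3 shares of 60,000: Quilla takes 60,000; Xander's 60,000 share passes to Xander's issue; Marit's 60,000 share passes to Marit's issue.
Xander's share (60,000) is divided into 2 shares of 30,000: Gemma and Xiulan each take 30,000.
Marit's share (60,000) passes entirely to Joris.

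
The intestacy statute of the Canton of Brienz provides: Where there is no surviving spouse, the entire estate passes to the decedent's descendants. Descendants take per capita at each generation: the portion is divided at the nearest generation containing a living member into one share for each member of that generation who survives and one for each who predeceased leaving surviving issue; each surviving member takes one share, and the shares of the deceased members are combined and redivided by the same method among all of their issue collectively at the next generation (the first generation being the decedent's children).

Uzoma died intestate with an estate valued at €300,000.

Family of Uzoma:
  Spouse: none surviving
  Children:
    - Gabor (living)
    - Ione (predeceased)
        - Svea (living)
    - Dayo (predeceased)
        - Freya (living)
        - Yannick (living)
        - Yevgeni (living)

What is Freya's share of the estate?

Freya receives €50,000.

The entire €300,000 passes to the descendants.
That amount (€300,000) is divided at the children's generation into 3 shares of €100,000. Gabor takes €100,000. The 2 shares of the deceased (Ione and Dayo) are combined into a pool of €200,000.
That pool (€200,000) is divided at the grandchildren's generation equally among Svea, Freya, Yannick, and Yevgeni: €50,000 each.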